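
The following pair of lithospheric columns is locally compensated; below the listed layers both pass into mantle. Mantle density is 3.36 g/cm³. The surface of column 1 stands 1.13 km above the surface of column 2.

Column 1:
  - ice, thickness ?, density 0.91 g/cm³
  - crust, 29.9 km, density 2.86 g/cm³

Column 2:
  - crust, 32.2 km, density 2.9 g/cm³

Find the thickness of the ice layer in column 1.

1.49 km

Take the compensation level at the base of the deeper column (depth z_c below the surface of column 1) and equate Σ ρ_i t_i down to z_c; mantle fills any gap and the z_c terms cancel.
Column 1: x×0.91 + 29.9×2.86 + (z_c − 29.9 − x)×3.36
Column 2: 1.13×0 + 32.2×2.9 + (z_c − 1.13 − 32.2)×3.36
The z_c×3.36 term appears on both sides and cancels. Collect the known terms of each column as K = Σ(ρt)_known − 3.36 × (depth of known layers): K_1 = 85.514 − 3.36×29.9 = −14.95; K_2 = 93.38 − 3.36×(1.13 + 32.2) = −18.6088.
Balance: K_1 − x×(3.36 − 0.91) = K_2, so x = (K_1 − K_2)/(3.36 − 0.91) = 3.6588/2.45 = 1.49 km.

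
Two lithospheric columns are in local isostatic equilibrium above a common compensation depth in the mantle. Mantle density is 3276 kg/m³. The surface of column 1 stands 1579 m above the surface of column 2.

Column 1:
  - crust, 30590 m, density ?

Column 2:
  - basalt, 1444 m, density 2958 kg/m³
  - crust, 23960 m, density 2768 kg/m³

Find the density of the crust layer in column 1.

Take the compensation level at the base of the deeper column (depth z_c below the surface of column 1) and equate Σ ρ_i t_i down to z_c; mantle fills any gap and the z_c terms cancel.
Column 1: 30590×ρ + (z_c − 30590)×3276
Column 2: 1579×0 + 1444×2958 + 23960×2768 + (z_c − 1579 − 25404)×3276
The z_c×3276 term appears on both sides and cancels. Collect the known terms of each column as K = Σ(ρt)_known − 3276 × (depth of known layers): K_1 = 0 − 3276×30590 = −100212840; K_2 = 70592632 − 3276×(1579 + 25404) = −17803676.
Balance: K_1 + 30590×ρ = K_2, so ρ = (K_2 − K_1)/30590 = 82409200/30590 = 2690 kg/m³.

2690 kg/m³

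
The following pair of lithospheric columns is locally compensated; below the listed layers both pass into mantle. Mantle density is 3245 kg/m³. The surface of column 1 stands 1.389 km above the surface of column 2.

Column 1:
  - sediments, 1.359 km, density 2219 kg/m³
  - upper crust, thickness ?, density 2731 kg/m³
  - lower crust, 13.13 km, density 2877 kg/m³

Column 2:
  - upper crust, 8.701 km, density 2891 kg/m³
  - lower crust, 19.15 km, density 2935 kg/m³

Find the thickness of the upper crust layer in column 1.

Take the compensation level at the base of the deeper column (depth z_c below the surface of column 1) and equate Σ ρ_i t_i down to z_c; mantle fills any gap and the z_c terms cancel.
Column 1: 1.359×2219 + x×2731 + 13.13×2877 + (z_c − 14.489 − x)×3245
Column 2: 1.389×0 + 8.701×2891 + 19.15×2935 + (z_c − 1.389 − 27.851)×3245
The z_c×3245 term appears on both sides and cancels. Collect the known terms of each column as K = Σ(ρt)_known − 3245 × (depth of known layers): K_1 = 40790.631 − 3245×14.489 = −6226.174; K_2 = 81359.841 − 3245×(1.389 + 27.851) = −13523.959.
Balance: K_1 − x×(3245 − 2731) = K_2, so x = (K_1 − K_2)/(3245 − 2731) = 7297.78/514 = 14.2 km.

14.2 km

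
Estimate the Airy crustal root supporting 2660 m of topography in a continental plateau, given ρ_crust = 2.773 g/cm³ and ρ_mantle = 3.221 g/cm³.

16500 m

Balancing pressure at the compensation depth: the weight of the topography is balanced by the buoyancy of the root, ρ_c h = (ρ_m − ρ_c) r.
r = h · ρ_c / (ρ_m − ρ_c) = 2660 m × 2.773 / (3.221 − 2.773) = 16500 m.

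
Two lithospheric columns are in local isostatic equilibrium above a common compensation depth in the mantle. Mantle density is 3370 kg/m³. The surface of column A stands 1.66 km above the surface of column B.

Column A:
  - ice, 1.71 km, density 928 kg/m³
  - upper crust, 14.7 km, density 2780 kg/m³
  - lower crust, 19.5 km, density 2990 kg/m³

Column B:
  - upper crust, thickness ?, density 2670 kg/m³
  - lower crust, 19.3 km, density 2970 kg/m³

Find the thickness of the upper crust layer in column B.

9.92 km

Take the compensation level at the base of the deeper column (depth z_c below the surface of column A) and equate Σ ρ_i t_i down to z_c; mantle fills any gap and the z_c terms cancel.
Column A: 1.71×928 + 14.7×2780 + 19.5×2990 + (z_c − 35.91)×3370
Column B: 1.66×0 + x×2670 + 19.3×2970 + (z_c − 1.66 − 19.3 − x)×3370
The z_c×3370 term appears on both sides and cancels. Collect the known terms of each column as K = Σ(ρt)_known − 3370 × (depth of known layers): K_A = 100757.88 − 3370×35.91 = −20258.82; K_B = 57321 − 3370×(1.66 + 19.3) = −13314.2.
Balance: K_A = K_B − x×(3370 − 2670), so x = (K_B − K_A)/(3370 − 2670) = 6944.62/700 = 9.92 km.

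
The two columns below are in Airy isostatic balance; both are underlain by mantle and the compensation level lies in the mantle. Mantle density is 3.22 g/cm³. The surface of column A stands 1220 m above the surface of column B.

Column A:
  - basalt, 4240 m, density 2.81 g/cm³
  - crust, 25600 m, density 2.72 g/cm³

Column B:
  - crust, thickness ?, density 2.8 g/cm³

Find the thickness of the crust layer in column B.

25300 m

Take the compensation level at the base of the deeper column (depth z_c below the surface of column A) and equate Σ ρ_i t_i down to z_c; mantle fills any gap and the z_c terms cancel.
Column A: 4240×2.81 + 25600×2.72 + (z_c − 29840)×3.22
Column B: 1220×0 + x×2.8 + (z_c − 1220 − 0 − x)×3.22
The z_c×3.22 term appears on both sides and cancels. Collect the known terms of each column as K = Σ(ρt)_known − 3.22 × (depth of known layers): K_A = 81546.4 − 3.22×29840 = −14538.4; K_B = 0 − 3.22×(1220 + 0) = −3928.4.
Balance: K_A = K_B − x×(3.22 − 2.8), so x = (K_B − K_A)/(3.22 − 2.8) = 10610/0.42 = 25300 m.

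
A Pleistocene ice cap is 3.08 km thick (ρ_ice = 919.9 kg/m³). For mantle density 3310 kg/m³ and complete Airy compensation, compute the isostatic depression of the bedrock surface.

0.856 km

Equating mass per unit area of the two columns: the ice load ρ_ice t is balanced by mantle displaced below, ρ_m s.
s = t ρ_ice / ρ_m = 3.08 km × 919.9/3310 = 0.856 km.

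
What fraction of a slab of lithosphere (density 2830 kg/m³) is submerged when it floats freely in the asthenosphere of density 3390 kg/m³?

Submerged fraction = ρ_obj/ρ_fluid = 2830/3390 = 0.835.

0.835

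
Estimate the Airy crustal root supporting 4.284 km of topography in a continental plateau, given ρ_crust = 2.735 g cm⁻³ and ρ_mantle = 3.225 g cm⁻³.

Balancing pressure at the compensation depth: the weight of the topography is balanced by the buoyancy of the root, ρ_c h = (ρ_m − ρ_c) r.
r = h · ρ_c / (ρ_m − ρ_c) = 4.284 km × 2.735 / (3.225 − 2.735) = 23.9 km.

23.9 km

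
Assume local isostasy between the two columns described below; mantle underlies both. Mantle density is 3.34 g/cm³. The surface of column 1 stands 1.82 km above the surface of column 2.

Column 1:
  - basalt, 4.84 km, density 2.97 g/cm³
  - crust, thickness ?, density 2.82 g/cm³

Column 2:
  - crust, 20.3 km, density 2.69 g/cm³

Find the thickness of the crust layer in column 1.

33.6 km

Take the compensation level at the base of the deeper column (depth z_c below the surface of column 1) and equate Σ ρ_i t_i down to z_c; mantle fills any gap and the z_c terms cancel.
Column 1: 4.84×2.97 + x×2.82 + (z_c − 4.84 − x)×3.34
Column 2: 1.82×0 + 20.3×2.69 + (z_c − 1.82 − 20.3)×3.34
The z_c×3.34 term appears on both sides and cancels. Collect the known terms of each column as K = Σ(ρt)_known − 3.34 × (depth of known layers): K_1 = 14.3748 − 3.34×4.84 = −1.7908; K_2 = 54.607 − 3.34×(1.82 + 20.3) = −19.2738.
Balance: K_1 − x×(3.34 − 2.82) = K_2, so x = (K_1 − K_2)/(3.34 − 2.82) = 17.483/0.52 = 33.6 km.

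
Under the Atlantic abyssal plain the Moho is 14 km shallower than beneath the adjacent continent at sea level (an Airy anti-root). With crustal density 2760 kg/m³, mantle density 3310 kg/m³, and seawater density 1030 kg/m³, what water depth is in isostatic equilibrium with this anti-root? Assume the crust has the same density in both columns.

Replacing a thickness d of crust by seawater at the top must be balanced by replacing crust with mantle at the base: d (ρ_c − ρ_w) = a (ρ_m − ρ_c).
d = a (ρ_m − ρ_c)/(ρ_c − ρ_w) = 14 km × 550/1730 = 4.45 km.

4.45 km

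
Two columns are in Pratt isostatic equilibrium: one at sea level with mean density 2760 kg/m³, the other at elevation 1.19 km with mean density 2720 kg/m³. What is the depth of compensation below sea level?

80.9 km

ρ_ref D = ρ (D + h) → D (ρ_ref − ρ) = ρ h.
D = ρ h/(ρ_ref − ρ) = 2720 × 1.19 km/(2760 − 2720) = 80.9 km.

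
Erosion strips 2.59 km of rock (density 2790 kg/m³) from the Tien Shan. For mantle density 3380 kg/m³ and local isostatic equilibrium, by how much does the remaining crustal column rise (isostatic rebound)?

Unloading: uplift u = e ρ_c/ρ_m = 2.59 km × 2790/3380 = 2.14 km.

2.14 km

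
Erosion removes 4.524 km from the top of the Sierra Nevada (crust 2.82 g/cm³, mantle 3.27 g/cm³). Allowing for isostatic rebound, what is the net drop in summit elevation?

Rebound u = e ρ_c/ρ_m = 4.524 km × 2.82/3.27 = 3.901 km.
Net surface drop = e − u = 4.524 km − 3.901 km = e (ρ_m − ρ_c)/ρ_m = 0.623 km.

0.623 km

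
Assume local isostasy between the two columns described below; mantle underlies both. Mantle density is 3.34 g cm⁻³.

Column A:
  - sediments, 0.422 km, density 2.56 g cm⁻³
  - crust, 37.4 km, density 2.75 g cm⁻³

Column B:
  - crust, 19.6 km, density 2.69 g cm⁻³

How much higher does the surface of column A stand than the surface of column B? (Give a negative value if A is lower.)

2.89 km

For any compensation level in the mantle, the mantle terms cancel and isostasy reduces to e = (Σt_A − Σt_B) − (Σ(ρt)_A − Σ(ρt)_B) / ρ_m.
Σt_A = 37.822 km; Σt_B = 19.6 km; Σ(ρt)_A = 103.93032; Σ(ρt)_B = 52.724 (in km·g cm⁻³).
e = (37.822 − 19.6) − (103.93032 − 52.724) / 3.34 = 2.89 km.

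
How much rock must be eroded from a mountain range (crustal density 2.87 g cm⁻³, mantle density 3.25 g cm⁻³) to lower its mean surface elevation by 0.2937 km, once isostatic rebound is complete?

Net drop Δ = e − u = e − e ρ_c/ρ_m = e (ρ_m − ρ_c)/ρ_m.
e = Δ ρ_m/(ρ_m − ρ_c) = 0.2937 km × 3.25/0.38 = 2.51 km.

2.51 km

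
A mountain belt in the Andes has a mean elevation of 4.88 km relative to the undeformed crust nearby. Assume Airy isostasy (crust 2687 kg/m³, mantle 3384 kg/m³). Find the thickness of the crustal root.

Balancing pressure at the compensation depth: the weight of the topography is balanced by the buoyancy of the root, ρ_c h = (ρ_m − ρ_c) r.
r = h · ρ_c / (ρ_m − ρ_c) = 4.88 km × 2687 / (3384 − 2687) = 18.8 km.

18.8 km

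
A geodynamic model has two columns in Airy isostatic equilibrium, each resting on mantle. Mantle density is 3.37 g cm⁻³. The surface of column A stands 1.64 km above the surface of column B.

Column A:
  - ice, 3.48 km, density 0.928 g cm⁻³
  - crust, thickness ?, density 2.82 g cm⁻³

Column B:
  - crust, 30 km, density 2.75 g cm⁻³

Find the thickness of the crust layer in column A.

Take the compensation level at the base of the deeper column (depth z_c below the surface of column A) and equate Σ ρ_i t_i down to z_c; mantle fills any gap and the z_c terms cancel.
Column A: 3.48×0.928 + x×2.82 + (z_c − 3.48 − x)×3.37
Column B: 1.64×0 + 30×2.75 + (z_c − 1.64 − 30)×3.37
The z_c×3.37 term appears on both sides and cancels. Collect the known terms of each column as K = Σ(ρt)_known − 3.37 × (depth of known layers): K_A = 3.22944 − 3.37×3.48 = −8.49816; K_B = 82.5 − 3.37×(1.64 + 30) = −24.1268.
Balance: K_A − x×(3.37 − 2.82) = K_B, so x = (K_A − K_B)/(3.37 − 2.82) = 15.6286/0.55 = 28.4 km.

28.4 km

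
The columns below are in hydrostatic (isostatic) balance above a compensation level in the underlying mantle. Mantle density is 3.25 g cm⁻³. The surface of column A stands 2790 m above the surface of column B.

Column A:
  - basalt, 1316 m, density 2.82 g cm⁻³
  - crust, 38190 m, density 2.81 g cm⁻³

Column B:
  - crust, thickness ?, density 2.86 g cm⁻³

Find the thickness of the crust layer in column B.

21300 m

Take the compensation level at the base of the deeper column (depth z_c below the surface of column A) and equate Σ ρ_i t_i down to z_c; mantle fills any gap and the z_c terms cancel.
Column A: 1316×2.82 + 38190×2.81 + (z_c − 39506)×3.25
Column B: 2790×0 + x×2.86 + (z_c − 2790 − 0 − x)×3.25
The z_c×3.25 term appears on both sides and cancels. Collect the known terms of each column as K = Σ(ρt)_known − 3.25 × (depth of known layers): K_A = 111025.02 − 3.25×39506 = −17369.48; K_B = 0 − 3.25×(2790 + 0) = −9067.5.
Balance: K_A = K_B − x×(3.25 − 2.86), so x = (K_B − K_A)/(3.25 − 2.86) = 8301.98/0.39 = 21300 m.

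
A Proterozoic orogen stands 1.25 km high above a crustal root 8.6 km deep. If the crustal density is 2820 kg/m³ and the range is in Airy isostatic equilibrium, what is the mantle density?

Airy balance: ρ_c h = (ρ_m − ρ_c) r → ρ_m = ρ_c (1 + h/r).
ρ_m = 2820 × (1 + 1.25 km/8.6 km) = 3230 kg/m³.

3230 kg/m³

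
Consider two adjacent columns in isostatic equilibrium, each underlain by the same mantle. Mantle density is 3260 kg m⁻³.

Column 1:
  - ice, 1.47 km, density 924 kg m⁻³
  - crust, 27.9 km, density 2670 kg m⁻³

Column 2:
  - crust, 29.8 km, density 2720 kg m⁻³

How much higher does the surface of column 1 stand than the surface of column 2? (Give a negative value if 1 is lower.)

1.17 km

For any compensation level in the mantle, the mantle terms cancel and isostasy reduces to e = (Σt_1 − Σt_2) − (Σ(ρt)_1 − Σ(ρt)_2) / ρ_m.
Σt_1 = 29.37 km; Σt_2 = 29.8 km; Σ(ρt)_1 = 75851.28; Σ(ρt)_2 = 81056 (in km·kg m⁻³).
e = (29.37 − 29.8) − (75851.28 − 81056) / 3260 = 1.17 km.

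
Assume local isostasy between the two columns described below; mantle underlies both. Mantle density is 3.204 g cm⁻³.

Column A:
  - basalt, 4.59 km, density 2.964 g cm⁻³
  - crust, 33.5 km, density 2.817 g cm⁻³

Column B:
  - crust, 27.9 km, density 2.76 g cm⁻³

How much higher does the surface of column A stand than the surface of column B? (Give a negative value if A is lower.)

0.524 km

For any compensation level in the mantle, the mantle terms cancel and isostasy reduces to e = (Σt_A − Σt_B) − (Σ(ρt)_A − Σ(ρt)_B) / ρ_m.
Σt_A = 38.09 km; Σt_B = 27.9 km; Σ(ρt)_A = 107.97426; Σ(ρt)_B = 77.004 (in km·g cm⁻³).
e = (38.09 − 27.9) − (107.97426 − 77.004) / 3.204 = 0.524 km.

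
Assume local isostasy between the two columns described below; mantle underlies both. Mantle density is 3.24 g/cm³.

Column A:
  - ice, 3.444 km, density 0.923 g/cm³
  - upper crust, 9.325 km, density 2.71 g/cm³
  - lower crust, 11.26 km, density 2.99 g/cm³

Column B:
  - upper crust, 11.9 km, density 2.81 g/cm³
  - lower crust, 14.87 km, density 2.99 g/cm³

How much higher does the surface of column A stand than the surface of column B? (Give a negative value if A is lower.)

2.13 km

For any compensation level in the mantle, the mantle terms cancel and isostasy reduces to e = (Σt_A − Σt_B) − (Σ(ρt)_A − Σ(ρt)_B) / ρ_m.
Σt_A = 24.029 km; Σt_B = 26.77 km; Σ(ρt)_A = 62.116962; Σ(ρt)_B = 77.9003 (in km·g/cm³).
e = (24.029 − 26.77) − (62.116962 − 77.9003) / 3.24 = 2.13 km.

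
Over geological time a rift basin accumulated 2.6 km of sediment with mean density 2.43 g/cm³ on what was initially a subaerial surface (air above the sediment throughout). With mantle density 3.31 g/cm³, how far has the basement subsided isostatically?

Subaerial load: s = t ρ_sed / ρ_m = 2.6 km × 2.43/3.31 = 1.91 km.

1.91 km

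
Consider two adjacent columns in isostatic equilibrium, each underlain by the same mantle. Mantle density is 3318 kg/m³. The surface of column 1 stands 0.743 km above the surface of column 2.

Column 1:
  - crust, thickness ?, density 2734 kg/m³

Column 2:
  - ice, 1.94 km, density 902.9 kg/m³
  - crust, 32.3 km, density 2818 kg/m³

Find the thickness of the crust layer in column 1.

39.9 km

Take the compensation level at the base of the deeper column (depth z_c below the surface of column 1) and equate Σ ρ_i t_i down to z_c; mantle fills any gap and the z_c terms cancel.
Column 1: x×2734 + (z_c − 0 − x)×3318
Column 2: 0.743×0 + 1.94×902.9 + 32.3×2818 + (z_c − 0.743 − 34.24)×3318
The z_c×3318 term appears on both sides and cancels. Collect the known terms of each column as K = Σ(ρt)_known − 3318 × (depth of known layers): K_1 = 0 − 3318×0 = 0; K_2 = 92773.026 − 3318×(0.743 + 34.24) = −23300.568.
Balance: K_1 − x×(3318 − 2734) = K_2, so x = (K_1 − K_2)/(3318 − 2734) = 23300.6/584 = 39.9 km.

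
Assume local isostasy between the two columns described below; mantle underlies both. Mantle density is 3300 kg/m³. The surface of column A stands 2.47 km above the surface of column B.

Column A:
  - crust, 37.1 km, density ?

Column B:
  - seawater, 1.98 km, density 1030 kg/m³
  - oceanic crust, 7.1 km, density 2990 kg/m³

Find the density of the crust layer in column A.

Take the compensation level at the base of the deeper column (depth z_c below the surface of column A) and equate Σ ρ_i t_i down to z_c; mantle fills any gap and the z_c terms cancel.
Column A: 37.1×ρ + (z_c − 37.1)×3300
Column B: 2.47×0 + 1.98×1030 + 7.1×2990 + (z_c − 2.47 − 9.08)×3300
The z_c×3300 term appears on both sides and cancels. Collect the known terms of each column as K = Σ(ρt)_known − 3300 × (depth of known layers): K_A = 0 − 3300×37.1 = −122430; K_B = 23268.4 − 3300×(2.47 + 9.08) = −14846.6.
Balance: K_A + 37.1×ρ = K_B, so ρ = (K_B − K_A)/37.1 = 107583/37.1 = 2900 kg/m³.

2900 kg/m³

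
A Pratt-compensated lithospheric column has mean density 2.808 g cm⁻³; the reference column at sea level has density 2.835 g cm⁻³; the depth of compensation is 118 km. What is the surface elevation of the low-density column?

1.13 km

ρ_ref D = ρ (D + h) → h = D (ρ_ref − ρ)/ρ.
h = 118 km × (2.835 − 2.808)/2.808 = 1.13 km.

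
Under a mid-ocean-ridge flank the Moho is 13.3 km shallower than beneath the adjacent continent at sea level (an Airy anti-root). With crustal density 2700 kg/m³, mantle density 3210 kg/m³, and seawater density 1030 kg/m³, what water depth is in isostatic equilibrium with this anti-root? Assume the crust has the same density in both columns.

Replacing a thickness d of crust by seawater at the top must be balanced by replacing crust with mantle at the base: d (ρ_c − ρ_w) = a (ρ_m − ρ_c).
d = a (ρ_m − ρ_c)/(ρ_c − ρ_w) = 13.3 km × 510/1670 = 4.06 km.

4.06 km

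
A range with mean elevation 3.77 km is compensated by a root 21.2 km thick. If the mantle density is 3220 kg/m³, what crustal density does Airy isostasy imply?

ρ_c h = (ρ_m − ρ_c) r → ρ_c (h + r) = ρ_m r → ρ_c = ρ_m r / (h + r).
ρ_c = 3220 × 21.2 km / (3.77 km + 21.2 km) = 2730 kg/m³.

2730 kg/m³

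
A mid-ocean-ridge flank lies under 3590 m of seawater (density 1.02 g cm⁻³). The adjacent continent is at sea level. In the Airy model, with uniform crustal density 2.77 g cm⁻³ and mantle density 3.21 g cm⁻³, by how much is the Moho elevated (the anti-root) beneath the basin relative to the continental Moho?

14300 m

Equating mass per unit area of the two columns: replacing crust with seawater at the top is compensated by replacing crust with mantle at the base: d (ρ_c − ρ_w) = a (ρ_m − ρ_c).
a = d (ρ_c − ρ_w)/(ρ_m − ρ_c) = 3590 m × 1.75/0.44 = 14300 m.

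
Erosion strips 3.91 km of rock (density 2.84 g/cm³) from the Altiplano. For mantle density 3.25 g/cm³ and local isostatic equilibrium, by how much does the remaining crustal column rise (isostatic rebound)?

3.42 km

Unloading: uplift u = e ρ_c/ρ_m = 3.91 km × 2.84/3.25 = 3.42 km.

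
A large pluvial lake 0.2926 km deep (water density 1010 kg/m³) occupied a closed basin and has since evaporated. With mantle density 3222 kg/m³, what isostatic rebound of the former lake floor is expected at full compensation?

u = d ρ_w/ρ_m = 0.2926 km × 1010/3222 = 0.0917 km.

0.0917 km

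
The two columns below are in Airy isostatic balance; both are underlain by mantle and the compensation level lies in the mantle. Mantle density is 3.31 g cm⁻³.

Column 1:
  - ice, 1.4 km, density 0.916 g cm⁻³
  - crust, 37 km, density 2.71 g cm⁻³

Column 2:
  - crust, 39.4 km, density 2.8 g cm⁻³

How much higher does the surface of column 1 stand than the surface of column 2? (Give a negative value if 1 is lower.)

1.65 km

For any compensation level in the mantle, the mantle terms cancel and isostasy reduces to e = (Σt_1 − Σt_2) − (Σ(ρt)_1 − Σ(ρt)_2) / ρ_m.
Σt_1 = 38.4 km; Σt_2 = 39.4 km; Σ(ρt)_1 = 101.5524; Σ(ρt)_2 = 110.32 (in km·g cm⁻³).
e = (38.4 − 39.4) − (101.5524 − 110.32) / 3.31 = 1.65 km.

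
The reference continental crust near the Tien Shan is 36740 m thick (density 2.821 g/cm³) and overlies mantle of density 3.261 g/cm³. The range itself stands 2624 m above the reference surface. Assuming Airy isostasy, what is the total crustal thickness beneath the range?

Root depth r = h ρ_c / (ρ_m − ρ_c) = 2624 m × 2.821 / 0.44 = 16820 m.
Total thickness = T + h + r = 36740 m + 2624 m + 16820 m = 56200 m.

56200 m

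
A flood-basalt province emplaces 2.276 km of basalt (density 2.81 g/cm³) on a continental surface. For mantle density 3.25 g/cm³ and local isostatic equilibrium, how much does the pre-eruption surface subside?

1.97 km

Subaerial loading: s = t ρ_load / ρ_m.
s = 2.276 km × 2.81/3.25 = 1.97 km.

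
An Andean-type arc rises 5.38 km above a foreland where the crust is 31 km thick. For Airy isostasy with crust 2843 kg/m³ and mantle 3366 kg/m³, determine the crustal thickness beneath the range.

65.6 km

Root depth r = h ρ_c / (ρ_m − ρ_c) = 5.38 km × 2843 / 523 = 29.25 km.
Total thickness = T + h + r = 31 km + 5.38 km + 29.25 km = 65.6 km.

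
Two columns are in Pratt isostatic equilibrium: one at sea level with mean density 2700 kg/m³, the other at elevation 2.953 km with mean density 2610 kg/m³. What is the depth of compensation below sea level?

ρ_ref D = ρ (D + h) → D (ρ_ref − ρ) = ρ h.
D = ρ h/(ρ_ref − ρ) = 2610 × 2.953 km/(2700 − 2610) = 85.6 km.

85.6 km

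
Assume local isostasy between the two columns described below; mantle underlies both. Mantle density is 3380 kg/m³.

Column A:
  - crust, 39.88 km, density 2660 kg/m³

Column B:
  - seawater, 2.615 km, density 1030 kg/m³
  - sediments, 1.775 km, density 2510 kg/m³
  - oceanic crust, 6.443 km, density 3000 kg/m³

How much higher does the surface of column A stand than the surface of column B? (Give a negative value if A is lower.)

5.5 km

For any compensation level in the mantle, the mantle terms cancel and isostasy reduces to e = (Σt_A − Σt_B) − (Σ(ρt)_A − Σ(ρt)_B) / ρ_m.
Σt_A = 39.88 km; Σt_B = 10.833 km; Σ(ρt)_A = 106080.8; Σ(ρt)_B = 26477.7 (in km·kg/m³).
e = (39.88 − 10.833) − (106080.8 − 26477.7) / 3380 = 5.5 km.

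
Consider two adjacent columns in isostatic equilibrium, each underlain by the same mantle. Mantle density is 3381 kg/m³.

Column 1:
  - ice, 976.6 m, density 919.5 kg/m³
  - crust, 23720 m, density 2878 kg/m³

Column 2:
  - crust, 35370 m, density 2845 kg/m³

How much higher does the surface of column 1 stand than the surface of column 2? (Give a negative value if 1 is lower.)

For any compensation level in the mantle, the mantle terms cancel and isostasy reduces to e = (Σt_1 − Σt_2) − (Σ(ρt)_1 − Σ(ρt)_2) / ρ_m.
Σt_1 = 24696.6 m; Σt_2 = 35370 m; Σ(ρt)_1 = 69164143.7; Σ(ρt)_2 = 100627650 (in m·kg/m³).
e = (24696.6 − 35370) − (69164143.7 − 100627650) / 3381 = −1370 m.

−1370 m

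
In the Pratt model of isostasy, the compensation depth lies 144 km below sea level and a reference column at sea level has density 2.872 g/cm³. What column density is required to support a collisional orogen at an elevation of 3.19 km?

2.81 g/cm³

Pratt balance: ρ_ref D = ρ (D + h).
ρ = ρ_ref D/(D + h) = 2.872 × 144 km/(144 km + 3.19 km) = 2.81 g/cm³.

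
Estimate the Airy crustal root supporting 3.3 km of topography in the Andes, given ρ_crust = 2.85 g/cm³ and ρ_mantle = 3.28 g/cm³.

21.9 km

In Airy isostatic equilibrium: the weight of the topography is balanced by the buoyancy of the root, ρ_c h = (ρ_m − ρ_c) r.
r = h · ρ_c / (ρ_m − ρ_c) = 3.3 km × 2.85 / (3.28 − 2.85) = 21.9 km.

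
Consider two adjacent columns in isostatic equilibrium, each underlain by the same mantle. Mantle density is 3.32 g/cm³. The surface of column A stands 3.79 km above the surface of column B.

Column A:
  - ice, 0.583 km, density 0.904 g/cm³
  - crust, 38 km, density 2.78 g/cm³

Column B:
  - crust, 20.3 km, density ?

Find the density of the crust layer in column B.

Take the compensation level at the base of the deeper column (depth z_c below the surface of column A) and equate Σ ρ_i t_i down to z_c; mantle fills any gap and the z_c terms cancel.
Column A: 0.583×0.904 + 38×2.78 + (z_c − 38.583)×3.32
Column B: 3.79×0 + 20.3×ρ + (z_c − 3.79 − 20.3)×3.32
The z_c×3.32 term appears on both sides and cancels. Collect the known terms of each column as K = Σ(ρt)_known − 3.32 × (depth of known layers): K_A = 106.167032 − 3.32×38.583 = −21.928528; K_B = 0 − 3.32×(3.79 + 20.3) = −79.9788.
Balance: K_A = K_B + 20.3×ρ, so ρ = (K_A − K_B)/20.3 = 58.0503/20.3 = 2.86 g/cm³.

2.86 g/cm³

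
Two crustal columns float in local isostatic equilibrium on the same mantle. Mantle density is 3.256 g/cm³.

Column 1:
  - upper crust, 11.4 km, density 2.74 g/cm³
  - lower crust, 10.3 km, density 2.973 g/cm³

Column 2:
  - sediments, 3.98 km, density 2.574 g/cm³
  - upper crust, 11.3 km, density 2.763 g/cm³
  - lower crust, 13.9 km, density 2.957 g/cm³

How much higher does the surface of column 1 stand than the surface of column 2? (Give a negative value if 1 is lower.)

−1.12 km

For any compensation level in the mantle, the mantle terms cancel and isostasy reduces to e = (Σt_1 − Σt_2) − (Σ(ρt)_1 − Σ(ρt)_2) / ρ_m.
Σt_1 = 21.7 km; Σt_2 = 29.18 km; Σ(ρt)_1 = 61.8579; Σ(ρt)_2 = 82.56872 (in km·g/cm³).
e = (21.7 − 29.18) − (61.8579 − 82.56872) / 3.256 = −1.12 km.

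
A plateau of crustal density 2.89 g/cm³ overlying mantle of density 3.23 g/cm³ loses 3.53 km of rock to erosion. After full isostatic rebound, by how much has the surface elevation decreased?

Rebound u = e ρ_c/ρ_m = 3.53 km × 2.89/3.23 = 3.158 km.
Net surface drop = e − u = 3.53 km − 3.158 km = e (ρ_m − ρ_c)/ρ_m = 0.372 km.

0.372 km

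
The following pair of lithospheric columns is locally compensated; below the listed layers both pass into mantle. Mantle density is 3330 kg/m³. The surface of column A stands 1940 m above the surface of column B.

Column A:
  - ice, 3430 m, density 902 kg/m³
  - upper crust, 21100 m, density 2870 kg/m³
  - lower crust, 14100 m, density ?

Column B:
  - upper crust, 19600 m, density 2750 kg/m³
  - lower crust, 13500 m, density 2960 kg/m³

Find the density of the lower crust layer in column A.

2990 kg/m³

Take the compensation level at the base of the deeper column (depth z_c below the surface of column A) and equate Σ ρ_i t_i down to z_c; mantle fills any gap and the z_c terms cancel.
Column A: 3430×902 + 21100×2870 + 14100×ρ + (z_c − 38630)×3330
Column B: 1940×0 + 19600×2750 + 13500×2960 + (z_c − 1940 − 33100)×3330
The z_c×3330 term appears on both sides and cancels. Collect the known terms of each column as K = Σ(ρt)_known − 3330 × (depth of known layers): K_A = 63650860 − 3330×38630 = −64987040; K_B = 93860000 − 3330×(1940 + 33100) = −22823200.
Balance: K_A + 14100×ρ = K_B, so ρ = (K_B − K_A)/14100 = 42163800/14100 = 2990 kg/m³.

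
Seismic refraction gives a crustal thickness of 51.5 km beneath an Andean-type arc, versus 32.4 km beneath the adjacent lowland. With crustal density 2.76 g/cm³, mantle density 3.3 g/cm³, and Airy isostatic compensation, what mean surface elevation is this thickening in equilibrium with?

Excess crust Δ = 51.5 km − 32.4 km = 19.1 km, split between elevation h and root r with h + r = Δ.
Airy balance ρ_c h = (ρ_m − ρ_c) r gives r = h ρ_c/(ρ_m − ρ_c), so h (1 + ρ_c/(ρ_m − ρ_c)) = Δ, i.e. h = Δ (ρ_m − ρ_c)/ρ_m.
h = 19.1 km × 0.54/3.3 = 3.13 km.

3.13 km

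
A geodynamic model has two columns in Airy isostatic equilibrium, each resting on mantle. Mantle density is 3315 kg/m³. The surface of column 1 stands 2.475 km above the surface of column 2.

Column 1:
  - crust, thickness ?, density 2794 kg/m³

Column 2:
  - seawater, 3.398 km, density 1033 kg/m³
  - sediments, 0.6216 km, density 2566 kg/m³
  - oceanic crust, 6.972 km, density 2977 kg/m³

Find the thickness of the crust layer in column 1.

Take the compensation level at the base of the deeper column (depth z_c below the surface of column 1) and equate Σ ρ_i t_i down to z_c; mantle fills any gap and the z_c terms cancel.
Column 1: x×2794 + (z_c − 0 − x)×3315
Column 2: 2.475×0 + 3.398×1033 + 0.6216×2566 + 6.972×2977 + (z_c − 2.475 − 10.9916)×3315
The z_c×3315 term appears on both sides and cancels. Collect the known terms of each column as K = Σ(ρt)_known − 3315 × (depth of known layers): K_1 = 0 − 3315×0 = 0; K_2 = 25860.8036 − 3315×(2.475 + 10.9916) = −18780.9754.
Balance: K_1 − x×(3315 − 2794) = K_2, so x = (K_1 − K_2)/(3315 − 2794) = 18781/521 = 36 km.

36 km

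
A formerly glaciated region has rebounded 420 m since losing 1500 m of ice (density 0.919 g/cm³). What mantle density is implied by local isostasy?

ρ_m = ρ_ice t / u = 0.919 × 1500 m/420 m = 3.28 g/cm³.

3.28 g/cm³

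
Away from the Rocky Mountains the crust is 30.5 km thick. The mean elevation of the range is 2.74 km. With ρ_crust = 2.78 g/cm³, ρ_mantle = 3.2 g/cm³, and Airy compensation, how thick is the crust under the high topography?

Root depth r = h ρ_c / (ρ_m − ρ_c) = 2.74 km × 2.78 / 0.42 = 18.14 km.
Total thickness = T + h + r = 30.5 km + 2.74 km + 18.14 km = 51.4 km.

51.4 km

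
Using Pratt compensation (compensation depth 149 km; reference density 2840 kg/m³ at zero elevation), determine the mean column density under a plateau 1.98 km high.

2800 kg/m³

Pratt balance: ρ_ref D = ρ (D + h).
ρ = ρ_ref D/(D + h) = 2840 × 149 km/(149 km + 1.98 km) = 2800 kg/m³.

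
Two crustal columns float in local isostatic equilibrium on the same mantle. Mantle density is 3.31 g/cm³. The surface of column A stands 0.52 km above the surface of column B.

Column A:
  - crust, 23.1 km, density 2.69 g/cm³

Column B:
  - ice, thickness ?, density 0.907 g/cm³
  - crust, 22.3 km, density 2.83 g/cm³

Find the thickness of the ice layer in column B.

0.789 km

Take the compensation level at the base of the deeper column (depth z_c below the surface of column A) and equate Σ ρ_i t_i down to z_c; mantle fills any gap and the z_c terms cancel.
Column A: 23.1×2.69 + (z_c − 23.1)×3.31
Column B: 0.52×0 + x×0.907 + 22.3×2.83 + (z_c − 0.52 − 22.3 − x)×3.31
The z_c×3.31 term appears on both sides and cancels. Collect the known terms of each column as K = Σ(ρt)_known − 3.31 × (depth of known layers): K_A = 62.139 − 3.31×23.1 = −14.322; K_B = 63.109 − 3.31×(0.52 + 22.3) = −12.4252.
Balance: K_A = K_B − x×(3.31 − 0.907), so x = (K_B − K_A)/(3.31 − 0.907) = 1.8968/2.403 = 0.789 km.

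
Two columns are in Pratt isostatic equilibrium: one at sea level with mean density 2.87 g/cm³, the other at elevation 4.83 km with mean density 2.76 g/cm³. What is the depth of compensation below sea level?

121 km

ρ_ref D = ρ (D + h) → D (ρ_ref − ρ) = ρ h.
D = ρ h/(ρ_ref − ρ) = 2.76 × 4.83 km/(2.87 − 2.76) = 121 km.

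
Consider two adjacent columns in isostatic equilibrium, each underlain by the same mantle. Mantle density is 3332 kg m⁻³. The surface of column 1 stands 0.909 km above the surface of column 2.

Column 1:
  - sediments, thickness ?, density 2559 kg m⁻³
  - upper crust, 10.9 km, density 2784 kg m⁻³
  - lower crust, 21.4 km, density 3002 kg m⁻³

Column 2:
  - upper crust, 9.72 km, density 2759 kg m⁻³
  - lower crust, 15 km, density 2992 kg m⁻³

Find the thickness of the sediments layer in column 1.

Take the compensation level at the base of the deeper column (depth z_c below the surface of column 1) and equate Σ ρ_i t_i down to z_c; mantle fills any gap and the z_c terms cancel.
Column 1: x×2559 + 10.9×2784 + 21.4×3002 + (z_c − 32.3 − x)×3332
Column 2: 0.909×0 + 9.72×2759 + 15×2992 + (z_c − 0.909 − 24.72)×3332
The z_c×3332 term appears on both sides and cancels. Collect the known terms of each column as K = Σ(ρt)_known − 3332 × (depth of known layers): K_1 = 94588.4 − 3332×32.3 = −13035.2; K_2 = 71697.48 − 3332×(0.909 + 24.72) = −13698.348.
Balance: K_1 − x×(3332 − 2559) = K_2, so x = (K_1 − K_2)/(3332 − 2559) = 663.148/773 = 0.858 km.

0.858 km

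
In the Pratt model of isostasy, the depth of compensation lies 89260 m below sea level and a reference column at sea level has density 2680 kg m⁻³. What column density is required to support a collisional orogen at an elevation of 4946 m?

2540 kg m⁻³

Pratt balance: ρ_ref D = ρ (D + h).
ρ = ρ_ref D/(D + h) = 2680 × 89260 m/(89260 m + 4946 m) = 2540 kg m⁻³.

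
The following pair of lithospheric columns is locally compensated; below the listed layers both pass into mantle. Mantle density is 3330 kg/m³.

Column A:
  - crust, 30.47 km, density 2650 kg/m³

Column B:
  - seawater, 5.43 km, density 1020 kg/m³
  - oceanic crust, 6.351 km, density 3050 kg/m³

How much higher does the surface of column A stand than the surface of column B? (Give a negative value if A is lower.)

1.92 km

For any compensation level in the mantle, the mantle terms cancel and isostasy reduces to e = (Σt_A − Σt_B) − (Σ(ρt)_A − Σ(ρt)_B) / ρ_m.
Σt_A = 30.47 km; Σt_B = 11.781 km; Σ(ρt)_A = 80745.5; Σ(ρt)_B = 24909.15 (in km·kg/m³).
e = (30.47 − 11.781) − (80745.5 − 24909.15) / 3330 = 1.92 km.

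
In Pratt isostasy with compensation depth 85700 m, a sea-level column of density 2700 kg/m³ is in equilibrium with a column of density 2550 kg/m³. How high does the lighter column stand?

ρ_ref D = ρ (D + h) → h = D (ρ_ref − ρ)/ρ.
h = 85700 m × (2700 − 2550)/2550 = 5040 m.

5040 m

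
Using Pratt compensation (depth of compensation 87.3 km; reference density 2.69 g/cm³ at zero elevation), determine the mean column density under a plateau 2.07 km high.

Pratt balance: ρ_ref D = ρ (D + h).
ρ = ρ_ref D/(D + h) = 2.69 × 87.3 km/(87.3 km + 2.07 km) = 2.63 g/cm³.

2.63 g/cm³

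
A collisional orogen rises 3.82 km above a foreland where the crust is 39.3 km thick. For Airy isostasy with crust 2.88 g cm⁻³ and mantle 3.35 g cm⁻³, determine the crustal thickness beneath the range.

Root depth r = h ρ_c / (ρ_m − ρ_c) = 3.82 km × 2.88 / 0.47 = 23.41 km.
Total thickness = T + h + r = 39.3 km + 3.82 km + 23.41 km = 66.5 km.

66.5 km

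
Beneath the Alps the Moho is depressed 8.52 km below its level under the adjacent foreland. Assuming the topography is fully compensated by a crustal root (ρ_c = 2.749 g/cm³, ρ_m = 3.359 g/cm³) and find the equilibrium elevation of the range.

Isostatic balance requires: ρ_c h = (ρ_m − ρ_c) r.
h = r (ρ_m − ρ_c) / ρ_c = 8.52 km × (3.359 − 2.749) / 2.749 = 1.89 km.

1.89 km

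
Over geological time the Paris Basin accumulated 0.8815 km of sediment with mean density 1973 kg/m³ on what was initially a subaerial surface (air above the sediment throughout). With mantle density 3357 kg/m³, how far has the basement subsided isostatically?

0.518 km

Subaerial load: s = t ρ_sed / ρ_m = 0.8815 km × 1973/3357 = 0.518 km.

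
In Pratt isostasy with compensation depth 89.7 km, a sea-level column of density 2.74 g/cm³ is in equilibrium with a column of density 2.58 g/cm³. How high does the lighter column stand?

ρ_ref D = ρ (D + h) → h = D (ρ_ref − ρ)/ρ.
h = 89.7 km × (2.74 − 2.58)/2.58 = 5.56 km.

5.56 km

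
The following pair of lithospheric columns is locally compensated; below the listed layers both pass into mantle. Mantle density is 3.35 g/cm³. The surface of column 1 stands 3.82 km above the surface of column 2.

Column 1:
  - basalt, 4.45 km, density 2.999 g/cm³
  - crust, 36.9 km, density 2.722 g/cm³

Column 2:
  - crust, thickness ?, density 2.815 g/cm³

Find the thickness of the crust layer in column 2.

22.3 km

Take the compensation level at the base of the deeper column (depth z_c below the surface of column 1) and equate Σ ρ_i t_i down to z_c; mantle fills any gap and the z_c terms cancel.
Column 1: 4.45×2.999 + 36.9×2.722 + (z_c − 41.35)×3.35
Column 2: 3.82×0 + x×2.815 + (z_c − 3.82 − 0 − x)×3.35
The z_c×3.35 term appears on both sides and cancels. Collect the known terms of each column as K = Σ(ρt)_known − 3.35 × (depth of known layers): K_1 = 113.78735 − 3.35×41.35 = −24.73515; K_2 = 0 − 3.35×(3.82 + 0) = −12.797.
Balance: K_1 = K_2 − x×(3.35 − 2.815), so x = (K_2 − K_1)/(3.35 − 2.815) = 11.9382/0.535 = 22.3 km.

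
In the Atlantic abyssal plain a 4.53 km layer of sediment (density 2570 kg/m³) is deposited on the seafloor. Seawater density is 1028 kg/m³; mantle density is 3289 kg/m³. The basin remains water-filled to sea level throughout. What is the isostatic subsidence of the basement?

3.09 km

Submarine loading: the sediment displaces seawater, and the subsidence is in turn flooded, so s (ρ_m − ρ_w) = t (ρ_sed − ρ_w).
s = 4.53 km × (2570 − 1028) / (3289 − 1028) = 3.09 km.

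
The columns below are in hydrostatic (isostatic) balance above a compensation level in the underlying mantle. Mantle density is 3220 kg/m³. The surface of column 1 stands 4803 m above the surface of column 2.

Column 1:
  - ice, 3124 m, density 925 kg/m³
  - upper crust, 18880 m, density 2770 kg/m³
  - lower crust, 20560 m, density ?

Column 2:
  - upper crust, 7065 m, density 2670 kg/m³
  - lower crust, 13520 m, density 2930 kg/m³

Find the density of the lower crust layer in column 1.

Take the compensation level at the base of the deeper column (depth z_c below the surface of column 1) and equate Σ ρ_i t_i down to z_c; mantle fills any gap and the z_c terms cancel.
Column 1: 3124×925 + 18880×2770 + 20560×ρ + (z_c − 42564)×3220
Column 2: 4803×0 + 7065×2670 + 13520×2930 + (z_c − 4803 − 20585)×3220
The z_c×3220 term appears on both sides and cancels. Collect the known terms of each column as K = Σ(ρt)_known − 3220 × (depth of known layers): K_1 = 55187300 − 3220×42564 = −81868780; K_2 = 58477150 − 3220×(4803 + 20585) = −23272210.
Balance: K_1 + 20560×ρ = K_2, so ρ = (K_2 − K_1)/20560 = 58596600/20560 = 2850 kg/m³.

2850 kg/m³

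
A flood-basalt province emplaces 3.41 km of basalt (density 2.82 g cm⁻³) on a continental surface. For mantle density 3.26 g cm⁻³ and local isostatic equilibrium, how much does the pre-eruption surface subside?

2.95 km

Subaerial loading: s = t ρ_load / ρ_m.
s = 3.41 km × 2.82/3.26 = 2.95 km.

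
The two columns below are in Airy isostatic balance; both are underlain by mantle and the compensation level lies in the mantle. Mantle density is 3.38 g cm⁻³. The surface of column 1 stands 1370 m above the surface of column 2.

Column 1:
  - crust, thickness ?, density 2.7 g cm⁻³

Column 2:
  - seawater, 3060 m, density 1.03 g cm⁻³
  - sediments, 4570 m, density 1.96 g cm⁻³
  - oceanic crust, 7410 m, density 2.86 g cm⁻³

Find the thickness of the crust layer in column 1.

Take the compensation level at the base of the deeper column (depth z_c below the surface of column 1) and equate Σ ρ_i t_i down to z_c; mantle fills any gap and the z_c terms cancel.
Column 1: x×2.7 + (z_c − 0 − x)×3.38
Column 2: 1370×0 + 3060×1.03 + 4570×1.96 + 7410×2.86 + (z_c − 1370 − 15040)×3.38
The z_c×3.38 term appears on both sides and cancels. Collect the known terms of each column as K = Σ(ρt)_known − 3.38 × (depth of known layers): K_1 = 0 − 3.38×0 = 0; K_2 = 33301.6 − 3.38×(1370 + 15040) = −22164.2.
Balance: K_1 − x×(3.38 − 2.7) = K_2, so x = (K_1 − K_2)/(3.38 − 2.7) = 22164.2/0.68 = 32600 m.

32600 m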